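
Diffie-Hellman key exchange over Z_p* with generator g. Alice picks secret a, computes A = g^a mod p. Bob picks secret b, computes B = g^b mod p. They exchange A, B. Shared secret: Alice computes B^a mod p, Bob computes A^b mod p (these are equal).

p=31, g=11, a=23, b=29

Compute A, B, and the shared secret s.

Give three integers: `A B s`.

Answer: 12 17 13

Derivation:
A = 11^23 mod 31  (bits of 23 = 10111)
  bit 0 = 1: r = r^2 * 11 mod 31 = 1^2 * 11 = 1*11 = 11
  bit 1 = 0: r = r^2 mod 31 = 11^2 = 28
  bit 2 = 1: r = r^2 * 11 mod 31 = 28^2 * 11 = 9*11 = 6
  bit 3 = 1: r = r^2 * 11 mod 31 = 6^2 * 11 = 5*11 = 24
  bit 4 = 1: r = r^2 * 11 mod 31 = 24^2 * 11 = 18*11 = 12
  -> A = 12
B = 11^29 mod 31  (bits of 29 = 11101)
  bit 0 = 1: r = r^2 * 11 mod 31 = 1^2 * 11 = 1*11 = 11
  bit 1 = 1: r = r^2 * 11 mod 31 = 11^2 * 11 = 28*11 = 29
  bit 2 = 1: r = r^2 * 11 mod 31 = 29^2 * 11 = 4*11 = 13
  bit 3 = 0: r = r^2 mod 31 = 13^2 = 14
  bit 4 = 1: r = r^2 * 11 mod 31 = 14^2 * 11 = 10*11 = 17
  -> B = 17
s = B^a = 17^23 mod 31  (bits of 23 = 10111)
  bit 0 = 1: r = r^2 * 17 mod 31 = 1^2 * 17 = 1*17 = 17
  bit 1 = 0: r = r^2 mod 31 = 17^2 = 10
  bit 2 = 1: r = r^2 * 17 mod 31 = 10^2 * 17 = 7*17 = 26
  bit 3 = 1: r = r^2 * 17 mod 31 = 26^2 * 17 = 25*17 = 22
  bit 4 = 1: r = r^2 * 17 mod 31 = 22^2 * 17 = 19*17 = 13
  -> s = B^a = 13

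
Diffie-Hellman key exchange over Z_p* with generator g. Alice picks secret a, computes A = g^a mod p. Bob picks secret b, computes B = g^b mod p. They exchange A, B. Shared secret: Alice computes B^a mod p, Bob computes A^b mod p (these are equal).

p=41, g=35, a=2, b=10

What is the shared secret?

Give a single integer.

A = 35^2 mod 41  (bits of 2 = 10)
  bit 0 = 1: r = r^2 * 35 mod 41 = 1^2 * 35 = 1*35 = 35
  bit 1 = 0: r = r^2 mod 41 = 35^2 = 36
  -> A = 36
B = 35^10 mod 41  (bits of 10 = 1010)
  bit 0 = 1: r = r^2 * 35 mod 41 = 1^2 * 35 = 1*35 = 35
  bit 1 = 0: r = r^2 mod 41 = 35^2 = 36
  bit 2 = 1: r = r^2 * 35 mod 41 = 36^2 * 35 = 25*35 = 14
  bit 3 = 0: r = r^2 mod 41 = 14^2 = 32
  -> B = 32
s = B^a = 32^2 mod 41  (bits of 2 = 10)
  bit 0 = 1: r = r^2 * 32 mod 41 = 1^2 * 32 = 1*32 = 32
  bit 1 = 0: r = r^2 mod 41 = 32^2 = 40
  -> s = B^a = 40

Answer: 40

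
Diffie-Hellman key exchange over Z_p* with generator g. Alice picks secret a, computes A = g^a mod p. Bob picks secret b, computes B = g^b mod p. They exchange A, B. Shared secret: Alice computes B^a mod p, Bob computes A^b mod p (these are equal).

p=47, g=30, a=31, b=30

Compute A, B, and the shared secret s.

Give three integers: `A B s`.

Answer: 43 3 28

Derivation:
A = 30^31 mod 47  (bits of 31 = 11111)
  bit 0 = 1: r = r^2 * 30 mod 47 = 1^2 * 30 = 1*30 = 30
  bit 1 = 1: r = r^2 * 30 mod 47 = 30^2 * 30 = 7*30 = 22
  bit 2 = 1: r = r^2 * 30 mod 47 = 22^2 * 30 = 14*30 = 44
  bit 3 = 1: r = r^2 * 30 mod 47 = 44^2 * 30 = 9*30 = 35
  bit 4 = 1: r = r^2 * 30 mod 47 = 35^2 * 30 = 3*30 = 43
  -> A = 43
B = 30^30 mod 47  (bits of 30 = 11110)
  bit 0 = 1: r = r^2 * 30 mod 47 = 1^2 * 30 = 1*30 = 30
  bit 1 = 1: r = r^2 * 30 mod 47 = 30^2 * 30 = 7*30 = 22
  bit 2 = 1: r = r^2 * 30 mod 47 = 22^2 * 30 = 14*30 = 44
  bit 3 = 1: r = r^2 * 30 mod 47 = 44^2 * 30 = 9*30 = 35
  bit 4 = 0: r = r^2 mod 47 = 35^2 = 3
  -> B = 3
s = B^a = 3^31 mod 47  (bits of 31 = 11111)
  bit 0 = 1: r = r^2 * 3 mod 47 = 1^2 * 3 = 1*3 = 3
  bit 1 = 1: r = r^2 * 3 mod 47 = 3^2 * 3 = 9*3 = 27
  bit 2 = 1: r = r^2 * 3 mod 47 = 27^2 * 3 = 24*3 = 25
  bit 3 = 1: r = r^2 * 3 mod 47 = 25^2 * 3 = 14*3 = 42
  bit 4 = 1: r = r^2 * 3 mod 47 = 42^2 * 3 = 25*3 = 28
  -> s = B^a = 28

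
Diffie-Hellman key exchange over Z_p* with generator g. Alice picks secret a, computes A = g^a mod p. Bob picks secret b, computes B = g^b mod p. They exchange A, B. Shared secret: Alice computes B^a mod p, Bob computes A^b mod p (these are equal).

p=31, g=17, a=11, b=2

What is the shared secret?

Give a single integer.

Answer: 19

Derivation:
A = 17^11 mod 31  (bits of 11 = 1011)
  bit 0 = 1: r = r^2 * 17 mod 31 = 1^2 * 17 = 1*17 = 17
  bit 1 = 0: r = r^2 mod 31 = 17^2 = 10
  bit 2 = 1: r = r^2 * 17 mod 31 = 10^2 * 17 = 7*17 = 26
  bit 3 = 1: r = r^2 * 17 mod 31 = 26^2 * 17 = 25*17 = 22
  -> A = 22
B = 17^2 mod 31  (bits of 2 = 10)
  bit 0 = 1: r = r^2 * 17 mod 31 = 1^2 * 17 = 1*17 = 17
  bit 1 = 0: r = r^2 mod 31 = 17^2 = 10
  -> B = 10
s = B^a = 10^11 mod 31  (bits of 11 = 1011)
  bit 0 = 1: r = r^2 * 10 mod 31 = 1^2 * 10 = 1*10 = 10
  bit 1 = 0: r = r^2 mod 31 = 10^2 = 7
  bit 2 = 1: r = r^2 * 10 mod 31 = 7^2 * 10 = 18*10 = 25
  bit 3 = 1: r = r^2 * 10 mod 31 = 25^2 * 10 = 5*10 = 19
  -> s = B^a = 19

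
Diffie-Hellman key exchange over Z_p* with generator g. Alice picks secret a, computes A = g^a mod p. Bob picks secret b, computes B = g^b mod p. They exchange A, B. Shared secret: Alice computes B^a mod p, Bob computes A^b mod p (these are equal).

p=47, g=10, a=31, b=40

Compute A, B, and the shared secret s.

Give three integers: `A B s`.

A = 10^31 mod 47  (bits of 31 = 11111)
  bit 0 = 1: r = r^2 * 10 mod 47 = 1^2 * 10 = 1*10 = 10
  bit 1 = 1: r = r^2 * 10 mod 47 = 10^2 * 10 = 6*10 = 13
  bit 2 = 1: r = r^2 * 10 mod 47 = 13^2 * 10 = 28*10 = 45
  bit 3 = 1: r = r^2 * 10 mod 47 = 45^2 * 10 = 4*10 = 40
  bit 4 = 1: r = r^2 * 10 mod 47 = 40^2 * 10 = 2*10 = 20
  -> A = 20
B = 10^40 mod 47  (bits of 40 = 101000)
  bit 0 = 1: r = r^2 * 10 mod 47 = 1^2 * 10 = 1*10 = 10
  bit 1 = 0: r = r^2 mod 47 = 10^2 = 6
  bit 2 = 1: r = r^2 * 10 mod 47 = 6^2 * 10 = 36*10 = 31
  bit 3 = 0: r = r^2 mod 47 = 31^2 = 21
  bit 4 = 0: r = r^2 mod 47 = 21^2 = 18
  bit 5 = 0: r = r^2 mod 47 = 18^2 = 42
  -> B = 42
s = B^a = 42^31 mod 47  (bits of 31 = 11111)
  bit 0 = 1: r = r^2 * 42 mod 47 = 1^2 * 42 = 1*42 = 42
  bit 1 = 1: r = r^2 * 42 mod 47 = 42^2 * 42 = 25*42 = 16
  bit 2 = 1: r = r^2 * 42 mod 47 = 16^2 * 42 = 21*42 = 36
  bit 3 = 1: r = r^2 * 42 mod 47 = 36^2 * 42 = 27*42 = 6
  bit 4 = 1: r = r^2 * 42 mod 47 = 6^2 * 42 = 36*42 = 8
  -> s = B^a = 8

Answer: 20 42 8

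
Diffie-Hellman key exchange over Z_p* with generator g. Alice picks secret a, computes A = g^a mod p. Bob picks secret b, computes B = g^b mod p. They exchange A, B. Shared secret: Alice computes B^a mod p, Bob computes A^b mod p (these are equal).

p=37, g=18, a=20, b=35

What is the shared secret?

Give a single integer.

Answer: 33

Derivation:
A = 18^20 mod 37  (bits of 20 = 10100)
  bit 0 = 1: r = r^2 * 18 mod 37 = 1^2 * 18 = 1*18 = 18
  bit 1 = 0: r = r^2 mod 37 = 18^2 = 28
  bit 2 = 1: r = r^2 * 18 mod 37 = 28^2 * 18 = 7*18 = 15
  bit 3 = 0: r = r^2 mod 37 = 15^2 = 3
  bit 4 = 0: r = r^2 mod 37 = 3^2 = 9
  -> A = 9
B = 18^35 mod 37  (bits of 35 = 100011)
  bit 0 = 1: r = r^2 * 18 mod 37 = 1^2 * 18 = 1*18 = 18
  bit 1 = 0: r = r^2 mod 37 = 18^2 = 28
  bit 2 = 0: r = r^2 mod 37 = 28^2 = 7
  bit 3 = 0: r = r^2 mod 37 = 7^2 = 12
  bit 4 = 1: r = r^2 * 18 mod 37 = 12^2 * 18 = 33*18 = 2
  bit 5 = 1: r = r^2 * 18 mod 37 = 2^2 * 18 = 4*18 = 35
  -> B = 35
s = B^a = 35^20 mod 37  (bits of 20 = 10100)
  bit 0 = 1: r = r^2 * 35 mod 37 = 1^2 * 35 = 1*35 = 35
  bit 1 = 0: r = r^2 mod 37 = 35^2 = 4
  bit 2 = 1: r = r^2 * 35 mod 37 = 4^2 * 35 = 16*35 = 5
  bit 3 = 0: r = r^2 mod 37 = 5^2 = 25
  bit 4 = 0: r = r^2 mod 37 = 25^2 = 33
  -> s = B^a = 33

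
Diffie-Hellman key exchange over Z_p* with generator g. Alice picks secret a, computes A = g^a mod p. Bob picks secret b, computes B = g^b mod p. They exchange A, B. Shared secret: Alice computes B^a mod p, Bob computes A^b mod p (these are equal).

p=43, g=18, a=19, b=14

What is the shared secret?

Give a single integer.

A = 18^19 mod 43  (bits of 19 = 10011)
  bit 0 = 1: r = r^2 * 18 mod 43 = 1^2 * 18 = 1*18 = 18
  bit 1 = 0: r = r^2 mod 43 = 18^2 = 23
  bit 2 = 0: r = r^2 mod 43 = 23^2 = 13
  bit 3 = 1: r = r^2 * 18 mod 43 = 13^2 * 18 = 40*18 = 32
  bit 4 = 1: r = r^2 * 18 mod 43 = 32^2 * 18 = 35*18 = 28
  -> A = 28
B = 18^14 mod 43  (bits of 14 = 1110)
  bit 0 = 1: r = r^2 * 18 mod 43 = 1^2 * 18 = 1*18 = 18
  bit 1 = 1: r = r^2 * 18 mod 43 = 18^2 * 18 = 23*18 = 27
  bit 2 = 1: r = r^2 * 18 mod 43 = 27^2 * 18 = 41*18 = 7
  bit 3 = 0: r = r^2 mod 43 = 7^2 = 6
  -> B = 6
s = B^a = 6^19 mod 43  (bits of 19 = 10011)
  bit 0 = 1: r = r^2 * 6 mod 43 = 1^2 * 6 = 1*6 = 6
  bit 1 = 0: r = r^2 mod 43 = 6^2 = 36
  bit 2 = 0: r = r^2 mod 43 = 36^2 = 6
  bit 3 = 1: r = r^2 * 6 mod 43 = 6^2 * 6 = 36*6 = 1
  bit 4 = 1: r = r^2 * 6 mod 43 = 1^2 * 6 = 1*6 = 6
  -> s = B^a = 6

Answer: 6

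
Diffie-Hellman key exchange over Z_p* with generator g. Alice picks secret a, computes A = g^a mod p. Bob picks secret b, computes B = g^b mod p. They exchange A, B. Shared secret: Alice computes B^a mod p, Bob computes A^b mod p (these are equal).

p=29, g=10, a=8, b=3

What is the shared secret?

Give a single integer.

Answer: 23

Derivation:
A = 10^8 mod 29  (bits of 8 = 1000)
  bit 0 = 1: r = r^2 * 10 mod 29 = 1^2 * 10 = 1*10 = 10
  bit 1 = 0: r = r^2 mod 29 = 10^2 = 13
  bit 2 = 0: r = r^2 mod 29 = 13^2 = 24
  bit 3 = 0: r = r^2 mod 29 = 24^2 = 25
  -> A = 25
B = 10^3 mod 29  (bits of 3 = 11)
  bit 0 = 1: r = r^2 * 10 mod 29 = 1^2 * 10 = 1*10 = 10
  bit 1 = 1: r = r^2 * 10 mod 29 = 10^2 * 10 = 13*10 = 14
  -> B = 14
s = B^a = 14^8 mod 29  (bits of 8 = 1000)
  bit 0 = 1: r = r^2 * 14 mod 29 = 1^2 * 14 = 1*14 = 14
  bit 1 = 0: r = r^2 mod 29 = 14^2 = 22
  bit 2 = 0: r = r^2 mod 29 = 22^2 = 20
  bit 3 = 0: r = r^2 mod 29 = 20^2 = 23
  -> s = B^a = 23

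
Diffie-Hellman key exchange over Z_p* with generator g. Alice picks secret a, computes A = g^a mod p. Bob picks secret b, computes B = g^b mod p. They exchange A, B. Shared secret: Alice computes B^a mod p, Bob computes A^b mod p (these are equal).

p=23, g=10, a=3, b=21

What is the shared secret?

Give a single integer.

A = 10^3 mod 23  (bits of 3 = 11)
  bit 0 = 1: r = r^2 * 10 mod 23 = 1^2 * 10 = 1*10 = 10
  bit 1 = 1: r = r^2 * 10 mod 23 = 10^2 * 10 = 8*10 = 11
  -> A = 11
B = 10^21 mod 23  (bits of 21 = 10101)
  bit 0 = 1: r = r^2 * 10 mod 23 = 1^2 * 10 = 1*10 = 10
  bit 1 = 0: r = r^2 mod 23 = 10^2 = 8
  bit 2 = 1: r = r^2 * 10 mod 23 = 8^2 * 10 = 18*10 = 19
  bit 3 = 0: r = r^2 mod 23 = 19^2 = 16
  bit 4 = 1: r = r^2 * 10 mod 23 = 16^2 * 10 = 3*10 = 7
  -> B = 7
s = B^a = 7^3 mod 23  (bits of 3 = 11)
  bit 0 = 1: r = r^2 * 7 mod 23 = 1^2 * 7 = 1*7 = 7
  bit 1 = 1: r = r^2 * 7 mod 23 = 7^2 * 7 = 3*7 = 21
  -> s = B^a = 21

Answer: 21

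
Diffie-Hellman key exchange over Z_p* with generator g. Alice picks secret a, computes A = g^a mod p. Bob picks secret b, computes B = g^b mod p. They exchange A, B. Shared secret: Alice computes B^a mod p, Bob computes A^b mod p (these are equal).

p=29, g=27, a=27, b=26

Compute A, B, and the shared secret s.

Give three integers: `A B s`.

A = 27^27 mod 29  (bits of 27 = 11011)
  bit 0 = 1: r = r^2 * 27 mod 29 = 1^2 * 27 = 1*27 = 27
  bit 1 = 1: r = r^2 * 27 mod 29 = 27^2 * 27 = 4*27 = 21
  bit 2 = 0: r = r^2 mod 29 = 21^2 = 6
  bit 3 = 1: r = r^2 * 27 mod 29 = 6^2 * 27 = 7*27 = 15
  bit 4 = 1: r = r^2 * 27 mod 29 = 15^2 * 27 = 22*27 = 14
  -> A = 14
B = 27^26 mod 29  (bits of 26 = 11010)
  bit 0 = 1: r = r^2 * 27 mod 29 = 1^2 * 27 = 1*27 = 27
  bit 1 = 1: r = r^2 * 27 mod 29 = 27^2 * 27 = 4*27 = 21
  bit 2 = 0: r = r^2 mod 29 = 21^2 = 6
  bit 3 = 1: r = r^2 * 27 mod 29 = 6^2 * 27 = 7*27 = 15
  bit 4 = 0: r = r^2 mod 29 = 15^2 = 22
  -> B = 22
s = B^a = 22^27 mod 29  (bits of 27 = 11011)
  bit 0 = 1: r = r^2 * 22 mod 29 = 1^2 * 22 = 1*22 = 22
  bit 1 = 1: r = r^2 * 22 mod 29 = 22^2 * 22 = 20*22 = 5
  bit 2 = 0: r = r^2 mod 29 = 5^2 = 25
  bit 3 = 1: r = r^2 * 22 mod 29 = 25^2 * 22 = 16*22 = 4
  bit 4 = 1: r = r^2 * 22 mod 29 = 4^2 * 22 = 16*22 = 4
  -> s = B^a = 4

Answer: 14 22 4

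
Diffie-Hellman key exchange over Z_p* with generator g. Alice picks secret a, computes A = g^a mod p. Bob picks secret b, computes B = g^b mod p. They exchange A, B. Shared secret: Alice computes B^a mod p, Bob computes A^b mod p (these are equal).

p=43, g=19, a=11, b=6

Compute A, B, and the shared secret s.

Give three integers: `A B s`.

A = 19^11 mod 43  (bits of 11 = 1011)
  bit 0 = 1: r = r^2 * 19 mod 43 = 1^2 * 19 = 1*19 = 19
  bit 1 = 0: r = r^2 mod 43 = 19^2 = 17
  bit 2 = 1: r = r^2 * 19 mod 43 = 17^2 * 19 = 31*19 = 30
  bit 3 = 1: r = r^2 * 19 mod 43 = 30^2 * 19 = 40*19 = 29
  -> A = 29
B = 19^6 mod 43  (bits of 6 = 110)
  bit 0 = 1: r = r^2 * 19 mod 43 = 1^2 * 19 = 1*19 = 19
  bit 1 = 1: r = r^2 * 19 mod 43 = 19^2 * 19 = 17*19 = 22
  bit 2 = 0: r = r^2 mod 43 = 22^2 = 11
  -> B = 11
s = B^a = 11^11 mod 43  (bits of 11 = 1011)
  bit 0 = 1: r = r^2 * 11 mod 43 = 1^2 * 11 = 1*11 = 11
  bit 1 = 0: r = r^2 mod 43 = 11^2 = 35
  bit 2 = 1: r = r^2 * 11 mod 43 = 35^2 * 11 = 21*11 = 16
  bit 3 = 1: r = r^2 * 11 mod 43 = 16^2 * 11 = 41*11 = 21
  -> s = B^a = 21

Answer: 29 11 21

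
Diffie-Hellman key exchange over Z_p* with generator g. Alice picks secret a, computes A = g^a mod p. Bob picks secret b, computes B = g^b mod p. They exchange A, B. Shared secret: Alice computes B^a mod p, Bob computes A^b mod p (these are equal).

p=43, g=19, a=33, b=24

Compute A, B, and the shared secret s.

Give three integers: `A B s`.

Answer: 8 21 4

Derivation:
A = 19^33 mod 43  (bits of 33 = 100001)
  bit 0 = 1: r = r^2 * 19 mod 43 = 1^2 * 19 = 1*19 = 19
  bit 1 = 0: r = r^2 mod 43 = 19^2 = 17
  bit 2 = 0: r = r^2 mod 43 = 17^2 = 31
  bit 3 = 0: r = r^2 mod 43 = 31^2 = 15
  bit 4 = 0: r = r^2 mod 43 = 15^2 = 10
  bit 5 = 1: r = r^2 * 19 mod 43 = 10^2 * 19 = 14*19 = 8
  -> A = 8
B = 19^24 mod 43  (bits of 24 = 11000)
  bit 0 = 1: r = r^2 * 19 mod 43 = 1^2 * 19 = 1*19 = 19
  bit 1 = 1: r = r^2 * 19 mod 43 = 19^2 * 19 = 17*19 = 22
  bit 2 = 0: r = r^2 mod 43 = 22^2 = 11
  bit 3 = 0: r = r^2 mod 43 = 11^2 = 35
  bit 4 = 0: r = r^2 mod 43 = 35^2 = 21
  -> B = 21
s = B^a = 21^33 mod 43  (bits of 33 = 100001)
  bit 0 = 1: r = r^2 * 21 mod 43 = 1^2 * 21 = 1*21 = 21
  bit 1 = 0: r = r^2 mod 43 = 21^2 = 11
  bit 2 = 0: r = r^2 mod 43 = 11^2 = 35
  bit 3 = 0: r = r^2 mod 43 = 35^2 = 21
  bit 4 = 0: r = r^2 mod 43 = 21^2 = 11
  bit 5 = 1: r = r^2 * 21 mod 43 = 11^2 * 21 = 35*21 = 4
  -> s = B^a = 4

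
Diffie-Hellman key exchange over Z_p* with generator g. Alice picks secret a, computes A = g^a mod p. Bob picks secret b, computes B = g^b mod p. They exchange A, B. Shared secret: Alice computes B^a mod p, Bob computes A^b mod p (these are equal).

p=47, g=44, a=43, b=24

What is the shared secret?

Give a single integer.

Answer: 7

Derivation:
A = 44^43 mod 47  (bits of 43 = 101011)
  bit 0 = 1: r = r^2 * 44 mod 47 = 1^2 * 44 = 1*44 = 44
  bit 1 = 0: r = r^2 mod 47 = 44^2 = 9
  bit 2 = 1: r = r^2 * 44 mod 47 = 9^2 * 44 = 34*44 = 39
  bit 3 = 0: r = r^2 mod 47 = 39^2 = 17
  bit 4 = 1: r = r^2 * 44 mod 47 = 17^2 * 44 = 7*44 = 26
  bit 5 = 1: r = r^2 * 44 mod 47 = 26^2 * 44 = 18*44 = 40
  -> A = 40
B = 44^24 mod 47  (bits of 24 = 11000)
  bit 0 = 1: r = r^2 * 44 mod 47 = 1^2 * 44 = 1*44 = 44
  bit 1 = 1: r = r^2 * 44 mod 47 = 44^2 * 44 = 9*44 = 20
  bit 2 = 0: r = r^2 mod 47 = 20^2 = 24
  bit 3 = 0: r = r^2 mod 47 = 24^2 = 12
  bit 4 = 0: r = r^2 mod 47 = 12^2 = 3
  -> B = 3
s = B^a = 3^43 mod 47  (bits of 43 = 101011)
  bit 0 = 1: r = r^2 * 3 mod 47 = 1^2 * 3 = 1*3 = 3
  bit 1 = 0: r = r^2 mod 47 = 3^2 = 9
  bit 2 = 1: r = r^2 * 3 mod 47 = 9^2 * 3 = 34*3 = 8
  bit 3 = 0: r = r^2 mod 47 = 8^2 = 17
  bit 4 = 1: r = r^2 * 3 mod 47 = 17^2 * 3 = 7*3 = 21
  bit 5 = 1: r = r^2 * 3 mod 47 = 21^2 * 3 = 18*3 = 7
  -> s = B^a = 7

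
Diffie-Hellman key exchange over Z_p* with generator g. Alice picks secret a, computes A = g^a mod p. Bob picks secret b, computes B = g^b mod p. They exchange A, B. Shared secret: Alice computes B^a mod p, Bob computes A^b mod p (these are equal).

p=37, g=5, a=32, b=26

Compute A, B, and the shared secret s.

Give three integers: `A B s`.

A = 5^32 mod 37  (bits of 32 = 100000)
  bit 0 = 1: r = r^2 * 5 mod 37 = 1^2 * 5 = 1*5 = 5
  bit 1 = 0: r = r^2 mod 37 = 5^2 = 25
  bit 2 = 0: r = r^2 mod 37 = 25^2 = 33
  bit 3 = 0: r = r^2 mod 37 = 33^2 = 16
  bit 4 = 0: r = r^2 mod 37 = 16^2 = 34
  bit 5 = 0: r = r^2 mod 37 = 34^2 = 9
  -> A = 9
B = 5^26 mod 37  (bits of 26 = 11010)
  bit 0 = 1: r = r^2 * 5 mod 37 = 1^2 * 5 = 1*5 = 5
  bit 1 = 1: r = r^2 * 5 mod 37 = 5^2 * 5 = 25*5 = 14
  bit 2 = 0: r = r^2 mod 37 = 14^2 = 11
  bit 3 = 1: r = r^2 * 5 mod 37 = 11^2 * 5 = 10*5 = 13
  bit 4 = 0: r = r^2 mod 37 = 13^2 = 21
  -> B = 21
s = B^a = 21^32 mod 37  (bits of 32 = 100000)
  bit 0 = 1: r = r^2 * 21 mod 37 = 1^2 * 21 = 1*21 = 21
  bit 1 = 0: r = r^2 mod 37 = 21^2 = 34
  bit 2 = 0: r = r^2 mod 37 = 34^2 = 9
  bit 3 = 0: r = r^2 mod 37 = 9^2 = 7
  bit 4 = 0: r = r^2 mod 37 = 7^2 = 12
  bit 5 = 0: r = r^2 mod 37 = 12^2 = 33
  -> s = B^a = 33

Answer: 9 21 33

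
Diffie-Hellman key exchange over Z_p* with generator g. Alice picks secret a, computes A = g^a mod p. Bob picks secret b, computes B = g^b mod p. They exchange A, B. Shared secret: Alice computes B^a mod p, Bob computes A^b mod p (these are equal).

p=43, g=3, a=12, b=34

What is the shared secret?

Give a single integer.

A = 3^12 mod 43  (bits of 12 = 1100)
  bit 0 = 1: r = r^2 * 3 mod 43 = 1^2 * 3 = 1*3 = 3
  bit 1 = 1: r = r^2 * 3 mod 43 = 3^2 * 3 = 9*3 = 27
  bit 2 = 0: r = r^2 mod 43 = 27^2 = 41
  bit 3 = 0: r = r^2 mod 43 = 41^2 = 4
  -> A = 4
B = 3^34 mod 43  (bits of 34 = 100010)
  bit 0 = 1: r = r^2 * 3 mod 43 = 1^2 * 3 = 1*3 = 3
  bit 1 = 0: r = r^2 mod 43 = 3^2 = 9
  bit 2 = 0: r = r^2 mod 43 = 9^2 = 38
  bit 3 = 0: r = r^2 mod 43 = 38^2 = 25
  bit 4 = 1: r = r^2 * 3 mod 43 = 25^2 * 3 = 23*3 = 26
  bit 5 = 0: r = r^2 mod 43 = 26^2 = 31
  -> B = 31
s = B^a = 31^12 mod 43  (bits of 12 = 1100)
  bit 0 = 1: r = r^2 * 31 mod 43 = 1^2 * 31 = 1*31 = 31
  bit 1 = 1: r = r^2 * 31 mod 43 = 31^2 * 31 = 15*31 = 35
  bit 2 = 0: r = r^2 mod 43 = 35^2 = 21
  bit 3 = 0: r = r^2 mod 43 = 21^2 = 11
  -> s = B^a = 11

Answer: 11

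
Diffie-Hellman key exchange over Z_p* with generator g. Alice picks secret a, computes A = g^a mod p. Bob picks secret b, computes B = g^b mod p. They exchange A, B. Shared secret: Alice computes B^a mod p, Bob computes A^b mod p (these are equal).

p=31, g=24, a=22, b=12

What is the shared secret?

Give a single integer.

A = 24^22 mod 31  (bits of 22 = 10110)
  bit 0 = 1: r = r^2 * 24 mod 31 = 1^2 * 24 = 1*24 = 24
  bit 1 = 0: r = r^2 mod 31 = 24^2 = 18
  bit 2 = 1: r = r^2 * 24 mod 31 = 18^2 * 24 = 14*24 = 26
  bit 3 = 1: r = r^2 * 24 mod 31 = 26^2 * 24 = 25*24 = 11
  bit 4 = 0: r = r^2 mod 31 = 11^2 = 28
  -> A = 28
B = 24^12 mod 31  (bits of 12 = 1100)
  bit 0 = 1: r = r^2 * 24 mod 31 = 1^2 * 24 = 1*24 = 24
  bit 1 = 1: r = r^2 * 24 mod 31 = 24^2 * 24 = 18*24 = 29
  bit 2 = 0: r = r^2 mod 31 = 29^2 = 4
  bit 3 = 0: r = r^2 mod 31 = 4^2 = 16
  -> B = 16
s = B^a = 16^22 mod 31  (bits of 22 = 10110)
  bit 0 = 1: r = r^2 * 16 mod 31 = 1^2 * 16 = 1*16 = 16
  bit 1 = 0: r = r^2 mod 31 = 16^2 = 8
  bit 2 = 1: r = r^2 * 16 mod 31 = 8^2 * 16 = 2*16 = 1
  bit 3 = 1: r = r^2 * 16 mod 31 = 1^2 * 16 = 1*16 = 16
  bit 4 = 0: r = r^2 mod 31 = 16^2 = 8
  -> s = B^a = 8

Answer: 8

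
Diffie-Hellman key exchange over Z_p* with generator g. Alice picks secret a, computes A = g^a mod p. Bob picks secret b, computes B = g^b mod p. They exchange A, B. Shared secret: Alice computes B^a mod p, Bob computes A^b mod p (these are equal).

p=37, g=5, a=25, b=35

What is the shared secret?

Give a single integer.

A = 5^25 mod 37  (bits of 25 = 11001)
  bit 0 = 1: r = r^2 * 5 mod 37 = 1^2 * 5 = 1*5 = 5
  bit 1 = 1: r = r^2 * 5 mod 37 = 5^2 * 5 = 25*5 = 14
  bit 2 = 0: r = r^2 mod 37 = 14^2 = 11
  bit 3 = 0: r = r^2 mod 37 = 11^2 = 10
  bit 4 = 1: r = r^2 * 5 mod 37 = 10^2 * 5 = 26*5 = 19
  -> A = 19
B = 5^35 mod 37  (bits of 35 = 100011)
  bit 0 = 1: r = r^2 * 5 mod 37 = 1^2 * 5 = 1*5 = 5
  bit 1 = 0: r = r^2 mod 37 = 5^2 = 25
  bit 2 = 0: r = r^2 mod 37 = 25^2 = 33
  bit 3 = 0: r = r^2 mod 37 = 33^2 = 16
  bit 4 = 1: r = r^2 * 5 mod 37 = 16^2 * 5 = 34*5 = 22
  bit 5 = 1: r = r^2 * 5 mod 37 = 22^2 * 5 = 3*5 = 15
  -> B = 15
s = B^a = 15^25 mod 37  (bits of 25 = 11001)
  bit 0 = 1: r = r^2 * 15 mod 37 = 1^2 * 15 = 1*15 = 15
  bit 1 = 1: r = r^2 * 15 mod 37 = 15^2 * 15 = 3*15 = 8
  bit 2 = 0: r = r^2 mod 37 = 8^2 = 27
  bit 3 = 0: r = r^2 mod 37 = 27^2 = 26
  bit 4 = 1: r = r^2 * 15 mod 37 = 26^2 * 15 = 10*15 = 2
  -> s = B^a = 2

Answer: 2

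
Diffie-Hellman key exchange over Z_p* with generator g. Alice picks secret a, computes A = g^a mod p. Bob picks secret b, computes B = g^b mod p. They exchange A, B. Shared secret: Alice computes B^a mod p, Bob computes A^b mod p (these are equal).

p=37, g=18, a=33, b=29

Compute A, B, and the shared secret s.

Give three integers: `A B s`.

Answer: 29 20 14

Derivation:
A = 18^33 mod 37  (bits of 33 = 100001)
  bit 0 = 1: r = r^2 * 18 mod 37 = 1^2 * 18 = 1*18 = 18
  bit 1 = 0: r = r^2 mod 37 = 18^2 = 28
  bit 2 = 0: r = r^2 mod 37 = 28^2 = 7
  bit 3 = 0: r = r^2 mod 37 = 7^2 = 12
  bit 4 = 0: r = r^2 mod 37 = 12^2 = 33
  bit 5 = 1: r = r^2 * 18 mod 37 = 33^2 * 18 = 16*18 = 29
  -> A = 29
B = 18^29 mod 37  (bits of 29 = 11101)
  bit 0 = 1: r = r^2 * 18 mod 37 = 1^2 * 18 = 1*18 = 18
  bit 1 = 1: r = r^2 * 18 mod 37 = 18^2 * 18 = 28*18 = 23
  bit 2 = 1: r = r^2 * 18 mod 37 = 23^2 * 18 = 11*18 = 13
  bit 3 = 0: r = r^2 mod 37 = 13^2 = 21
  bit 4 = 1: r = r^2 * 18 mod 37 = 21^2 * 18 = 34*18 = 20
  -> B = 20
s = B^a = 20^33 mod 37  (bits of 33 = 100001)
  bit 0 = 1: r = r^2 * 20 mod 37 = 1^2 * 20 = 1*20 = 20
  bit 1 = 0: r = r^2 mod 37 = 20^2 = 30
  bit 2 = 0: r = r^2 mod 37 = 30^2 = 12
  bit 3 = 0: r = r^2 mod 37 = 12^2 = 33
  bit 4 = 0: r = r^2 mod 37 = 33^2 = 16
  bit 5 = 1: r = r^2 * 20 mod 37 = 16^2 * 20 = 34*20 = 14
  -> s = B^a = 14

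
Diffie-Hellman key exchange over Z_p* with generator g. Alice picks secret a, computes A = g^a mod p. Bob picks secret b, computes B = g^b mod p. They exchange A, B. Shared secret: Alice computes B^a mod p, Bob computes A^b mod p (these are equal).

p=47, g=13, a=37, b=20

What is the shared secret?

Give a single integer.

Answer: 32

Derivation:
A = 13^37 mod 47  (bits of 37 = 100101)
  bit 0 = 1: r = r^2 * 13 mod 47 = 1^2 * 13 = 1*13 = 13
  bit 1 = 0: r = r^2 mod 47 = 13^2 = 28
  bit 2 = 0: r = r^2 mod 47 = 28^2 = 32
  bit 3 = 1: r = r^2 * 13 mod 47 = 32^2 * 13 = 37*13 = 11
  bit 4 = 0: r = r^2 mod 47 = 11^2 = 27
  bit 5 = 1: r = r^2 * 13 mod 47 = 27^2 * 13 = 24*13 = 30
  -> A = 30
B = 13^20 mod 47  (bits of 20 = 10100)
  bit 0 = 1: r = r^2 * 13 mod 47 = 1^2 * 13 = 1*13 = 13
  bit 1 = 0: r = r^2 mod 47 = 13^2 = 28
  bit 2 = 1: r = r^2 * 13 mod 47 = 28^2 * 13 = 32*13 = 40
  bit 3 = 0: r = r^2 mod 47 = 40^2 = 2
  bit 4 = 0: r = r^2 mod 47 = 2^2 = 4
  -> B = 4
s = B^a = 4^37 mod 47  (bits of 37 = 100101)
  bit 0 = 1: r = r^2 * 4 mod 47 = 1^2 * 4 = 1*4 = 4
  bit 1 = 0: r = r^2 mod 47 = 4^2 = 16
  bit 2 = 0: r = r^2 mod 47 = 16^2 = 21
  bit 3 = 1: r = r^2 * 4 mod 47 = 21^2 * 4 = 18*4 = 25
  bit 4 = 0: r = r^2 mod 47 = 25^2 = 14
  bit 5 = 1: r = r^2 * 4 mod 47 = 14^2 * 4 = 8*4 = 32
  -> s = B^a = 32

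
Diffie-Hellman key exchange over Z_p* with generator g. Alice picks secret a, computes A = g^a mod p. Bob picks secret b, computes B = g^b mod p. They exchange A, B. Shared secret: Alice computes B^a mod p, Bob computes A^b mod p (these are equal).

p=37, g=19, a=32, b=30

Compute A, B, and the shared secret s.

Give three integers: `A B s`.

Answer: 16 27 26

Derivation:
A = 19^32 mod 37  (bits of 32 = 100000)
  bit 0 = 1: r = r^2 * 19 mod 37 = 1^2 * 19 = 1*19 = 19
  bit 1 = 0: r = r^2 mod 37 = 19^2 = 28
  bit 2 = 0: r = r^2 mod 37 = 28^2 = 7
  bit 3 = 0: r = r^2 mod 37 = 7^2 = 12
  bit 4 = 0: r = r^2 mod 37 = 12^2 = 33
  bit 5 = 0: r = r^2 mod 37 = 33^2 = 16
  -> A = 16
B = 19^30 mod 37  (bits of 30 = 11110)
  bit 0 = 1: r = r^2 * 19 mod 37 = 1^2 * 19 = 1*19 = 19
  bit 1 = 1: r = r^2 * 19 mod 37 = 19^2 * 19 = 28*19 = 14
  bit 2 = 1: r = r^2 * 19 mod 37 = 14^2 * 19 = 11*19 = 24
  bit 3 = 1: r = r^2 * 19 mod 37 = 24^2 * 19 = 21*19 = 29
  bit 4 = 0: r = r^2 mod 37 = 29^2 = 27
  -> B = 27
s = B^a = 27^32 mod 37  (bits of 32 = 100000)
  bit 0 = 1: r = r^2 * 27 mod 37 = 1^2 * 27 = 1*27 = 27
  bit 1 = 0: r = r^2 mod 37 = 27^2 = 26
  bit 2 = 0: r = r^2 mod 37 = 26^2 = 10
  bit 3 = 0: r = r^2 mod 37 = 10^2 = 26
  bit 4 = 0: r = r^2 mod 37 = 26^2 = 10
  bit 5 = 0: r = r^2 mod 37 = 10^2 = 26
  -> s = B^a = 26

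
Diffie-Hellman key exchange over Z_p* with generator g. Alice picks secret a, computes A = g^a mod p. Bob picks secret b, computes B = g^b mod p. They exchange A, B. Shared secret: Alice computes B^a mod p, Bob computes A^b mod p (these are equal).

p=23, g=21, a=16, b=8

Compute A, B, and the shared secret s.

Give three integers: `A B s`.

Answer: 9 3 13

Derivation:
A = 21^16 mod 23  (bits of 16 = 10000)
  bit 0 = 1: r = r^2 * 21 mod 23 = 1^2 * 21 = 1*21 = 21
  bit 1 = 0: r = r^2 mod 23 = 21^2 = 4
  bit 2 = 0: r = r^2 mod 23 = 4^2 = 16
  bit 3 = 0: r = r^2 mod 23 = 16^2 = 3
  bit 4 = 0: r = r^2 mod 23 = 3^2 = 9
  -> A = 9
B = 21^8 mod 23  (bits of 8 = 1000)
  bit 0 = 1: r = r^2 * 21 mod 23 = 1^2 * 21 = 1*21 = 21
  bit 1 = 0: r = r^2 mod 23 = 21^2 = 4
  bit 2 = 0: r = r^2 mod 23 = 4^2 = 16
  bit 3 = 0: r = r^2 mod 23 = 16^2 = 3
  -> B = 3
s = B^a = 3^16 mod 23  (bits of 16 = 10000)
  bit 0 = 1: r = r^2 * 3 mod 23 = 1^2 * 3 = 1*3 = 3
  bit 1 = 0: r = r^2 mod 23 = 3^2 = 9
  bit 2 = 0: r = r^2 mod 23 = 9^2 = 12
  bit 3 = 0: r = r^2 mod 23 = 12^2 = 6
  bit 4 = 0: r = r^2 mod 23 = 6^2 = 13
  -> s = B^a = 13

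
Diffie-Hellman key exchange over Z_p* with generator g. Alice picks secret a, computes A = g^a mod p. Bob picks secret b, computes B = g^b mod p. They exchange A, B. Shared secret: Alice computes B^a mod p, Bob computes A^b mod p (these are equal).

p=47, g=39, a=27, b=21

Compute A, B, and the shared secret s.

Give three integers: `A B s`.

A = 39^27 mod 47  (bits of 27 = 11011)
  bit 0 = 1: r = r^2 * 39 mod 47 = 1^2 * 39 = 1*39 = 39
  bit 1 = 1: r = r^2 * 39 mod 47 = 39^2 * 39 = 17*39 = 5
  bit 2 = 0: r = r^2 mod 47 = 5^2 = 25
  bit 3 = 1: r = r^2 * 39 mod 47 = 25^2 * 39 = 14*39 = 29
  bit 4 = 1: r = r^2 * 39 mod 47 = 29^2 * 39 = 42*39 = 40
  -> A = 40
B = 39^21 mod 47  (bits of 21 = 10101)
  bit 0 = 1: r = r^2 * 39 mod 47 = 1^2 * 39 = 1*39 = 39
  bit 1 = 0: r = r^2 mod 47 = 39^2 = 17
  bit 2 = 1: r = r^2 * 39 mod 47 = 17^2 * 39 = 7*39 = 38
  bit 3 = 0: r = r^2 mod 47 = 38^2 = 34
  bit 4 = 1: r = r^2 * 39 mod 47 = 34^2 * 39 = 28*39 = 11
  -> B = 11
s = B^a = 11^27 mod 47  (bits of 27 = 11011)
  bit 0 = 1: r = r^2 * 11 mod 47 = 1^2 * 11 = 1*11 = 11
  bit 1 = 1: r = r^2 * 11 mod 47 = 11^2 * 11 = 27*11 = 15
  bit 2 = 0: r = r^2 mod 47 = 15^2 = 37
  bit 3 = 1: r = r^2 * 11 mod 47 = 37^2 * 11 = 6*11 = 19
  bit 4 = 1: r = r^2 * 11 mod 47 = 19^2 * 11 = 32*11 = 23
  -> s = B^a = 23

Answer: 40 11 23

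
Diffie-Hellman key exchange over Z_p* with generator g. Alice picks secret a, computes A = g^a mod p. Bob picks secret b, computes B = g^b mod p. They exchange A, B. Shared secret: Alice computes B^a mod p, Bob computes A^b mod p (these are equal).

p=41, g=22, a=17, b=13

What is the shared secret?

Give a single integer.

Answer: 19

Derivation:
A = 22^17 mod 41  (bits of 17 = 10001)
  bit 0 = 1: r = r^2 * 22 mod 41 = 1^2 * 22 = 1*22 = 22
  bit 1 = 0: r = r^2 mod 41 = 22^2 = 33
  bit 2 = 0: r = r^2 mod 41 = 33^2 = 23
  bit 3 = 0: r = r^2 mod 41 = 23^2 = 37
  bit 4 = 1: r = r^2 * 22 mod 41 = 37^2 * 22 = 16*22 = 24
  -> A = 24
B = 22^13 mod 41  (bits of 13 = 1101)
  bit 0 = 1: r = r^2 * 22 mod 41 = 1^2 * 22 = 1*22 = 22
  bit 1 = 1: r = r^2 * 22 mod 41 = 22^2 * 22 = 33*22 = 29
  bit 2 = 0: r = r^2 mod 41 = 29^2 = 21
  bit 3 = 1: r = r^2 * 22 mod 41 = 21^2 * 22 = 31*22 = 26
  -> B = 26
s = B^a = 26^17 mod 41  (bits of 17 = 10001)
  bit 0 = 1: r = r^2 * 26 mod 41 = 1^2 * 26 = 1*26 = 26
  bit 1 = 0: r = r^2 mod 41 = 26^2 = 20
  bit 2 = 0: r = r^2 mod 41 = 20^2 = 31
  bit 3 = 0: r = r^2 mod 41 = 31^2 = 18
  bit 4 = 1: r = r^2 * 26 mod 41 = 18^2 * 26 = 37*26 = 19
  -> s = B^a = 19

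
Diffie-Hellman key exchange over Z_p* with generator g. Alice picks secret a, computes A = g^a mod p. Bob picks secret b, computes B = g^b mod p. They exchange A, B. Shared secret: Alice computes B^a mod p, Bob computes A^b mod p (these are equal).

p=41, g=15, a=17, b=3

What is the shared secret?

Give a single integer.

A = 15^17 mod 41  (bits of 17 = 10001)
  bit 0 = 1: r = r^2 * 15 mod 41 = 1^2 * 15 = 1*15 = 15
  bit 1 = 0: r = r^2 mod 41 = 15^2 = 20
  bit 2 = 0: r = r^2 mod 41 = 20^2 = 31
  bit 3 = 0: r = r^2 mod 41 = 31^2 = 18
  bit 4 = 1: r = r^2 * 15 mod 41 = 18^2 * 15 = 37*15 = 22
  -> A = 22
B = 15^3 mod 41  (bits of 3 = 11)
  bit 0 = 1: r = r^2 * 15 mod 41 = 1^2 * 15 = 1*15 = 15
  bit 1 = 1: r = r^2 * 15 mod 41 = 15^2 * 15 = 20*15 = 13
  -> B = 13
s = B^a = 13^17 mod 41  (bits of 17 = 10001)
  bit 0 = 1: r = r^2 * 13 mod 41 = 1^2 * 13 = 1*13 = 13
  bit 1 = 0: r = r^2 mod 41 = 13^2 = 5
  bit 2 = 0: r = r^2 mod 41 = 5^2 = 25
  bit 3 = 0: r = r^2 mod 41 = 25^2 = 10
  bit 4 = 1: r = r^2 * 13 mod 41 = 10^2 * 13 = 18*13 = 29
  -> s = B^a = 29

Answer: 29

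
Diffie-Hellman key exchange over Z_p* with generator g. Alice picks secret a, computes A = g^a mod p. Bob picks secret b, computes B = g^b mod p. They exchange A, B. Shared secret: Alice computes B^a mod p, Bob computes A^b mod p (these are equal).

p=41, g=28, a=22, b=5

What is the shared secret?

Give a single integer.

Answer: 32

Derivation:
A = 28^22 mod 41  (bits of 22 = 10110)
  bit 0 = 1: r = r^2 * 28 mod 41 = 1^2 * 28 = 1*28 = 28
  bit 1 = 0: r = r^2 mod 41 = 28^2 = 5
  bit 2 = 1: r = r^2 * 28 mod 41 = 5^2 * 28 = 25*28 = 3
  bit 3 = 1: r = r^2 * 28 mod 41 = 3^2 * 28 = 9*28 = 6
  bit 4 = 0: r = r^2 mod 41 = 6^2 = 36
  -> A = 36
B = 28^5 mod 41  (bits of 5 = 101)
  bit 0 = 1: r = r^2 * 28 mod 41 = 1^2 * 28 = 1*28 = 28
  bit 1 = 0: r = r^2 mod 41 = 28^2 = 5
  bit 2 = 1: r = r^2 * 28 mod 41 = 5^2 * 28 = 25*28 = 3
  -> B = 3
s = B^a = 3^22 mod 41  (bits of 22 = 10110)
  bit 0 = 1: r = r^2 * 3 mod 41 = 1^2 * 3 = 1*3 = 3
  bit 1 = 0: r = r^2 mod 41 = 3^2 = 9
  bit 2 = 1: r = r^2 * 3 mod 41 = 9^2 * 3 = 40*3 = 38
  bit 3 = 1: r = r^2 * 3 mod 41 = 38^2 * 3 = 9*3 = 27
  bit 4 = 0: r = r^2 mod 41 = 27^2 = 32
  -> s = B^a = 32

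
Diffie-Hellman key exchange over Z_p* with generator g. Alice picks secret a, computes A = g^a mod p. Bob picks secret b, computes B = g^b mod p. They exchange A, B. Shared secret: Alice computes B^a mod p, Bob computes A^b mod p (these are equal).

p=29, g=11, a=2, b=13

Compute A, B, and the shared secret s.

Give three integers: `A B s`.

Answer: 5 21 6

Derivation:
A = 11^2 mod 29  (bits of 2 = 10)
  bit 0 = 1: r = r^2 * 11 mod 29 = 1^2 * 11 = 1*11 = 11
  bit 1 = 0: r = r^2 mod 29 = 11^2 = 5
  -> A = 5
B = 11^13 mod 29  (bits of 13 = 1101)
  bit 0 = 1: r = r^2 * 11 mod 29 = 1^2 * 11 = 1*11 = 11
  bit 1 = 1: r = r^2 * 11 mod 29 = 11^2 * 11 = 5*11 = 26
  bit 2 = 0: r = r^2 mod 29 = 26^2 = 9
  bit 3 = 1: r = r^2 * 11 mod 29 = 9^2 * 11 = 23*11 = 21
  -> B = 21
s = B^a = 21^2 mod 29  (bits of 2 = 10)
  bit 0 = 1: r = r^2 * 21 mod 29 = 1^2 * 21 = 1*21 = 21
  bit 1 = 0: r = r^2 mod 29 = 21^2 = 6
  -> s = B^a = 6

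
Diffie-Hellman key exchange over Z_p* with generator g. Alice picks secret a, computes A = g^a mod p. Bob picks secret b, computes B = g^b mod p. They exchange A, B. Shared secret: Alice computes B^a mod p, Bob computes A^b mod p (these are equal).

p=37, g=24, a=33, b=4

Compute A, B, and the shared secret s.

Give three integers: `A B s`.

Answer: 29 34 26

Derivation:
A = 24^33 mod 37  (bits of 33 = 100001)
  bit 0 = 1: r = r^2 * 24 mod 37 = 1^2 * 24 = 1*24 = 24
  bit 1 = 0: r = r^2 mod 37 = 24^2 = 21
  bit 2 = 0: r = r^2 mod 37 = 21^2 = 34
  bit 3 = 0: r = r^2 mod 37 = 34^2 = 9
  bit 4 = 0: r = r^2 mod 37 = 9^2 = 7
  bit 5 = 1: r = r^2 * 24 mod 37 = 7^2 * 24 = 12*24 = 29
  -> A = 29
B = 24^4 mod 37  (bits of 4 = 100)
  bit 0 = 1: r = r^2 * 24 mod 37 = 1^2 * 24 = 1*24 = 24
  bit 1 = 0: r = r^2 mod 37 = 24^2 = 21
  bit 2 = 0: r = r^2 mod 37 = 21^2 = 34
  -> B = 34
s = B^a = 34^33 mod 37  (bits of 33 = 100001)
  bit 0 = 1: r = r^2 * 34 mod 37 = 1^2 * 34 = 1*34 = 34
  bit 1 = 0: r = r^2 mod 37 = 34^2 = 9
  bit 2 = 0: r = r^2 mod 37 = 9^2 = 7
  bit 3 = 0: r = r^2 mod 37 = 7^2 = 12
  bit 4 = 0: r = r^2 mod 37 = 12^2 = 33
  bit 5 = 1: r = r^2 * 34 mod 37 = 33^2 * 34 = 16*34 = 26
  -> s = B^a = 26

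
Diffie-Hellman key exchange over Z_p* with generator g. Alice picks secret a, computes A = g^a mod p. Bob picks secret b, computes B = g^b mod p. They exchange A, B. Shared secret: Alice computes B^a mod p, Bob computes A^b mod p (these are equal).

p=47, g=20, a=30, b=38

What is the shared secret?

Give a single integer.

A = 20^30 mod 47  (bits of 30 = 11110)
  bit 0 = 1: r = r^2 * 20 mod 47 = 1^2 * 20 = 1*20 = 20
  bit 1 = 1: r = r^2 * 20 mod 47 = 20^2 * 20 = 24*20 = 10
  bit 2 = 1: r = r^2 * 20 mod 47 = 10^2 * 20 = 6*20 = 26
  bit 3 = 1: r = r^2 * 20 mod 47 = 26^2 * 20 = 18*20 = 31
  bit 4 = 0: r = r^2 mod 47 = 31^2 = 21
  -> A = 21
B = 20^38 mod 47  (bits of 38 = 100110)
  bit 0 = 1: r = r^2 * 20 mod 47 = 1^2 * 20 = 1*20 = 20
  bit 1 = 0: r = r^2 mod 47 = 20^2 = 24
  bit 2 = 0: r = r^2 mod 47 = 24^2 = 12
  bit 3 = 1: r = r^2 * 20 mod 47 = 12^2 * 20 = 3*20 = 13
  bit 4 = 1: r = r^2 * 20 mod 47 = 13^2 * 20 = 28*20 = 43
  bit 5 = 0: r = r^2 mod 47 = 43^2 = 16
  -> B = 16
s = B^a = 16^30 mod 47  (bits of 30 = 11110)
  bit 0 = 1: r = r^2 * 16 mod 47 = 1^2 * 16 = 1*16 = 16
  bit 1 = 1: r = r^2 * 16 mod 47 = 16^2 * 16 = 21*16 = 7
  bit 2 = 1: r = r^2 * 16 mod 47 = 7^2 * 16 = 2*16 = 32
  bit 3 = 1: r = r^2 * 16 mod 47 = 32^2 * 16 = 37*16 = 28
  bit 4 = 0: r = r^2 mod 47 = 28^2 = 32
  -> s = B^a = 32

Answer: 32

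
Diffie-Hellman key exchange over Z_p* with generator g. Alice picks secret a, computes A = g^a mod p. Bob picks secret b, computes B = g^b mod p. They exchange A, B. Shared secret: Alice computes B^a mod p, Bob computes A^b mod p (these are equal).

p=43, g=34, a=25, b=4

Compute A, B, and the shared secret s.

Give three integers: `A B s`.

A = 34^25 mod 43  (bits of 25 = 11001)
  bit 0 = 1: r = r^2 * 34 mod 43 = 1^2 * 34 = 1*34 = 34
  bit 1 = 1: r = r^2 * 34 mod 43 = 34^2 * 34 = 38*34 = 2
  bit 2 = 0: r = r^2 mod 43 = 2^2 = 4
  bit 3 = 0: r = r^2 mod 43 = 4^2 = 16
  bit 4 = 1: r = r^2 * 34 mod 43 = 16^2 * 34 = 41*34 = 18
  -> A = 18
B = 34^4 mod 43  (bits of 4 = 100)
  bit 0 = 1: r = r^2 * 34 mod 43 = 1^2 * 34 = 1*34 = 34
  bit 1 = 0: r = r^2 mod 43 = 34^2 = 38
  bit 2 = 0: r = r^2 mod 43 = 38^2 = 25
  -> B = 25
s = B^a = 25^25 mod 43  (bits of 25 = 11001)
  bit 0 = 1: r = r^2 * 25 mod 43 = 1^2 * 25 = 1*25 = 25
  bit 1 = 1: r = r^2 * 25 mod 43 = 25^2 * 25 = 23*25 = 16
  bit 2 = 0: r = r^2 mod 43 = 16^2 = 41
  bit 3 = 0: r = r^2 mod 43 = 41^2 = 4
  bit 4 = 1: r = r^2 * 25 mod 43 = 4^2 * 25 = 16*25 = 13
  -> s = B^a = 13

Answer: 18 25 13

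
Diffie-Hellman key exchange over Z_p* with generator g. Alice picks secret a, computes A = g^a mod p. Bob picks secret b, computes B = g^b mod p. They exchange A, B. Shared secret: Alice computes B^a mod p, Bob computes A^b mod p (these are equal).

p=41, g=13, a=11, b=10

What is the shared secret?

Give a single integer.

A = 13^11 mod 41  (bits of 11 = 1011)
  bit 0 = 1: r = r^2 * 13 mod 41 = 1^2 * 13 = 1*13 = 13
  bit 1 = 0: r = r^2 mod 41 = 13^2 = 5
  bit 2 = 1: r = r^2 * 13 mod 41 = 5^2 * 13 = 25*13 = 38
  bit 3 = 1: r = r^2 * 13 mod 41 = 38^2 * 13 = 9*13 = 35
  -> A = 35
B = 13^10 mod 41  (bits of 10 = 1010)
  bit 0 = 1: r = r^2 * 13 mod 41 = 1^2 * 13 = 1*13 = 13
  bit 1 = 0: r = r^2 mod 41 = 13^2 = 5
  bit 2 = 1: r = r^2 * 13 mod 41 = 5^2 * 13 = 25*13 = 38
  bit 3 = 0: r = r^2 mod 41 = 38^2 = 9
  -> B = 9
s = B^a = 9^11 mod 41  (bits of 11 = 1011)
  bit 0 = 1: r = r^2 * 9 mod 41 = 1^2 * 9 = 1*9 = 9
  bit 1 = 0: r = r^2 mod 41 = 9^2 = 40
  bit 2 = 1: r = r^2 * 9 mod 41 = 40^2 * 9 = 1*9 = 9
  bit 3 = 1: r = r^2 * 9 mod 41 = 9^2 * 9 = 40*9 = 32
  -> s = B^a = 32

Answer: 32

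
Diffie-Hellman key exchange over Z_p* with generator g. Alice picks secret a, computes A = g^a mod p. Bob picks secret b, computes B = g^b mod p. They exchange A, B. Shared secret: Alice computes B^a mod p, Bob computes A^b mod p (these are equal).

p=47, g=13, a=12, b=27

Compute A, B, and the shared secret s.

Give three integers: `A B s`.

Answer: 9 15 28

Derivation:
A = 13^12 mod 47  (bits of 12 = 1100)
  bit 0 = 1: r = r^2 * 13 mod 47 = 1^2 * 13 = 1*13 = 13
  bit 1 = 1: r = r^2 * 13 mod 47 = 13^2 * 13 = 28*13 = 35
  bit 2 = 0: r = r^2 mod 47 = 35^2 = 3
  bit 3 = 0: r = r^2 mod 47 = 3^2 = 9
  -> A = 9
B = 13^27 mod 47  (bits of 27 = 11011)
  bit 0 = 1: r = r^2 * 13 mod 47 = 1^2 * 13 = 1*13 = 13
  bit 1 = 1: r = r^2 * 13 mod 47 = 13^2 * 13 = 28*13 = 35
  bit 2 = 0: r = r^2 mod 47 = 35^2 = 3
  bit 3 = 1: r = r^2 * 13 mod 47 = 3^2 * 13 = 9*13 = 23
  bit 4 = 1: r = r^2 * 13 mod 47 = 23^2 * 13 = 12*13 = 15
  -> B = 15
s = B^a = 15^12 mod 47  (bits of 12 = 1100)
  bit 0 = 1: r = r^2 * 15 mod 47 = 1^2 * 15 = 1*15 = 15
  bit 1 = 1: r = r^2 * 15 mod 47 = 15^2 * 15 = 37*15 = 38
  bit 2 = 0: r = r^2 mod 47 = 38^2 = 34
  bit 3 = 0: r = r^2 mod 47 = 34^2 = 28
  -> s = B^a = 28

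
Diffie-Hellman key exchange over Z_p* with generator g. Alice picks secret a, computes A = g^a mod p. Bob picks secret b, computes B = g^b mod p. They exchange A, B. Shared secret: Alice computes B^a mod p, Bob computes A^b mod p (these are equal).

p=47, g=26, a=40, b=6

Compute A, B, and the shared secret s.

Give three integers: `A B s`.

A = 26^40 mod 47  (bits of 40 = 101000)
  bit 0 = 1: r = r^2 * 26 mod 47 = 1^2 * 26 = 1*26 = 26
  bit 1 = 0: r = r^2 mod 47 = 26^2 = 18
  bit 2 = 1: r = r^2 * 26 mod 47 = 18^2 * 26 = 42*26 = 11
  bit 3 = 0: r = r^2 mod 47 = 11^2 = 27
  bit 4 = 0: r = r^2 mod 47 = 27^2 = 24
  bit 5 = 0: r = r^2 mod 47 = 24^2 = 12
  -> A = 12
B = 26^6 mod 47  (bits of 6 = 110)
  bit 0 = 1: r = r^2 * 26 mod 47 = 1^2 * 26 = 1*26 = 26
  bit 1 = 1: r = r^2 * 26 mod 47 = 26^2 * 26 = 18*26 = 45
  bit 2 = 0: r = r^2 mod 47 = 45^2 = 4
  -> B = 4
s = B^a = 4^40 mod 47  (bits of 40 = 101000)
  bit 0 = 1: r = r^2 * 4 mod 47 = 1^2 * 4 = 1*4 = 4
  bit 1 = 0: r = r^2 mod 47 = 4^2 = 16
  bit 2 = 1: r = r^2 * 4 mod 47 = 16^2 * 4 = 21*4 = 37
  bit 3 = 0: r = r^2 mod 47 = 37^2 = 6
  bit 4 = 0: r = r^2 mod 47 = 6^2 = 36
  bit 5 = 0: r = r^2 mod 47 = 36^2 = 27
  -> s = B^a = 27

Answer: 12 4 27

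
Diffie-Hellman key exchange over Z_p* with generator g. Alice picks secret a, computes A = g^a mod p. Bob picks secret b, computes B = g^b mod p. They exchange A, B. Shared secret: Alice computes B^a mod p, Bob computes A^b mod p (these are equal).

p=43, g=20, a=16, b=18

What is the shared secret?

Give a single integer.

Answer: 11

Derivation:
A = 20^16 mod 43  (bits of 16 = 10000)
  bit 0 = 1: r = r^2 * 20 mod 43 = 1^2 * 20 = 1*20 = 20
  bit 1 = 0: r = r^2 mod 43 = 20^2 = 13
  bit 2 = 0: r = r^2 mod 43 = 13^2 = 40
  bit 3 = 0: r = r^2 mod 43 = 40^2 = 9
  bit 4 = 0: r = r^2 mod 43 = 9^2 = 38
  -> A = 38
B = 20^18 mod 43  (bits of 18 = 10010)
  bit 0 = 1: r = r^2 * 20 mod 43 = 1^2 * 20 = 1*20 = 20
  bit 1 = 0: r = r^2 mod 43 = 20^2 = 13
  bit 2 = 0: r = r^2 mod 43 = 13^2 = 40
  bit 3 = 1: r = r^2 * 20 mod 43 = 40^2 * 20 = 9*20 = 8
  bit 4 = 0: r = r^2 mod 43 = 8^2 = 21
  -> B = 21
s = B^a = 21^16 mod 43  (bits of 16 = 10000)
  bit 0 = 1: r = r^2 * 21 mod 43 = 1^2 * 21 = 1*21 = 21
  bit 1 = 0: r = r^2 mod 43 = 21^2 = 11
  bit 2 = 0: r = r^2 mod 43 = 11^2 = 35
  bit 3 = 0: r = r^2 mod 43 = 35^2 = 21
  bit 4 = 0: r = r^2 mod 43 = 21^2 = 11
  -> s = B^a = 11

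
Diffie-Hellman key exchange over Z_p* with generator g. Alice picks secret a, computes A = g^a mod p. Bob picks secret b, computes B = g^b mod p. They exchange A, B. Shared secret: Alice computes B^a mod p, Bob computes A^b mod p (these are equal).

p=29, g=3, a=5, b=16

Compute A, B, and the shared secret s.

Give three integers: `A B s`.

A = 3^5 mod 29  (bits of 5 = 101)
  bit 0 = 1: r = r^2 * 3 mod 29 = 1^2 * 3 = 1*3 = 3
  bit 1 = 0: r = r^2 mod 29 = 3^2 = 9
  bit 2 = 1: r = r^2 * 3 mod 29 = 9^2 * 3 = 23*3 = 11
  -> A = 11
B = 3^16 mod 29  (bits of 16 = 10000)
  bit 0 = 1: r = r^2 * 3 mod 29 = 1^2 * 3 = 1*3 = 3
  bit 1 = 0: r = r^2 mod 29 = 3^2 = 9
  bit 2 = 0: r = r^2 mod 29 = 9^2 = 23
  bit 3 = 0: r = r^2 mod 29 = 23^2 = 7
  bit 4 = 0: r = r^2 mod 29 = 7^2 = 20
  -> B = 20
s = B^a = 20^5 mod 29  (bits of 5 = 101)
  bit 0 = 1: r = r^2 * 20 mod 29 = 1^2 * 20 = 1*20 = 20
  bit 1 = 0: r = r^2 mod 29 = 20^2 = 23
  bit 2 = 1: r = r^2 * 20 mod 29 = 23^2 * 20 = 7*20 = 24
  -> s = B^a = 24

Answer: 11 20 24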